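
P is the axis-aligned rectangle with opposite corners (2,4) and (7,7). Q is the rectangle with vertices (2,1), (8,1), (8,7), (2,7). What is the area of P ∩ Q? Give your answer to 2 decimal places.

15.00

|P∩Q|: x∈[2,7], y∈[4,7] → 5·3 = 15.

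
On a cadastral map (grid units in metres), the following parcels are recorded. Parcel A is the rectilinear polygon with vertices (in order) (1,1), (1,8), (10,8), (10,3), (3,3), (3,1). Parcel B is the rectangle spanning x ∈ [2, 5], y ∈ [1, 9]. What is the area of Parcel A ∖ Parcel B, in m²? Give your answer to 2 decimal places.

32.00

|Parcel A| = 49, |Parcel A∩Parcel B| = 17.
|Parcel A ∖ Parcel B| = |Parcel A| − |Parcel A∩Parcel B| = 49 − 17 = 32.00.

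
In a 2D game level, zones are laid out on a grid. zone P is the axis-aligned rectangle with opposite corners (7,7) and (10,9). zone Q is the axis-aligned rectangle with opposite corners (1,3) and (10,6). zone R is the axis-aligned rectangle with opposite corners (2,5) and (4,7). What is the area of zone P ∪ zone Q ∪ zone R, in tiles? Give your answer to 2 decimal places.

By inclusion–exclusion:
Individual areas: |zone P| = 6, |zone Q| = 27, |zone R| = 4.
|zone P∩zone Q| = 0 (no overlap).
|zone P∩zone R| = 0 (no overlap).
|zone Q∩zone R|: x∈[2,4], y∈[5,6] → 2·1 = 2.
|zone P∩zone Q∩zone R| = 0.
|zone P ∪ zone Q ∪ zone R| = 37 − 2 + 0 = 35.00.

35.00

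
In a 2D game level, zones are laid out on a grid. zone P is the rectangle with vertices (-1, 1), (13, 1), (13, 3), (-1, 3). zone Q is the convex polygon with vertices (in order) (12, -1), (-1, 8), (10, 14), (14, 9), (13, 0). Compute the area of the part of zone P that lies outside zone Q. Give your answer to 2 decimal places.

17.33

|zone P| = 28, |zone P∩zone Q| = 10.6667.
|zone P ∖ zone Q| = |zone P| − |zone P∩zone Q| = 28 − 10.6667 = 17.33.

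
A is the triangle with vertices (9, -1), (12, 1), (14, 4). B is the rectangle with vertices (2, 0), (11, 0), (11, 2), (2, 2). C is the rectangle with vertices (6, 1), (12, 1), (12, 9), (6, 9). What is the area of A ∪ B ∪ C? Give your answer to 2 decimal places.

By inclusion–exclusion:
Individual areas: |A| = 2.5, |B| = 18, |C| = 48.
|A∩B| = 0.4167.
|A∩C| = 0.5.
|B∩C|: x∈[6,11], y∈[1,2] → 5·1 = 5.
|A∩B∩C| = 0.
|A ∪ B ∪ C| = 68.5 − 5.9167 + 0 = 62.58.

62.58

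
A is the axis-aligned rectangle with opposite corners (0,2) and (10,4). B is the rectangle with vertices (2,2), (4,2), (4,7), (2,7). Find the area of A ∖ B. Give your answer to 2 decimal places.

|A∩B|: x∈[2,4], y∈[2,4] → 2·2 = 4.
|A| = 20.
|A ∖ B| = |A| − |A∩B| = 20 − 4 = 16.00.

16.00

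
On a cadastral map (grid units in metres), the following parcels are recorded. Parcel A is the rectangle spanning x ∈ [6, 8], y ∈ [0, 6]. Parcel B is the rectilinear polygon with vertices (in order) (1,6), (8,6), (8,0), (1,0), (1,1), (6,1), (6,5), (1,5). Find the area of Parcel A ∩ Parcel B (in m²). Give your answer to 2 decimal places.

12.00

The intersection is the polygon with vertices (8,0), (6,0), (6,1), (6,5), (6,6), (8,6).
By the shoelace formula its area is 12.00.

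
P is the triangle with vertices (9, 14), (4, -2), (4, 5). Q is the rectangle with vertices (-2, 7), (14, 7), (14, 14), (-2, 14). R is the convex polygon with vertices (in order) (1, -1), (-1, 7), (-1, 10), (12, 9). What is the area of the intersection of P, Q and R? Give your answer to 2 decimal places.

The intersection is the polygon with vertices (5.111,7), (6.459,9.426), (7.545,9.343), (6.812,7).
By the shoelace formula its area is 3.37.

3.37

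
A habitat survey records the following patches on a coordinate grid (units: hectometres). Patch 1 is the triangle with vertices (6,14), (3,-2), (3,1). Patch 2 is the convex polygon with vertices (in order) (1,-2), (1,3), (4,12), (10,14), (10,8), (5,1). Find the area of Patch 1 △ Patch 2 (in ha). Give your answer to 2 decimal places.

|Patch 1| = 4.5, |Patch 2| = 80, |Patch 1∩Patch 2| = 4.2101.
|Patch 1 △ Patch 2| = |Patch 1| + |Patch 2| − 2·|Patch 1∩Patch 2| = 4.5 + 80 − 8.4202 = 76.08.

76.08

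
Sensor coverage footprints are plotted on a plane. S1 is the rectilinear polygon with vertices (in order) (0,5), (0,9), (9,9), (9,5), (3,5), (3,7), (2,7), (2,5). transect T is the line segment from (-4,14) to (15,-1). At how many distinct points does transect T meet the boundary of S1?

2

The segment meets the boundary at (7.4,5), (2.333,9).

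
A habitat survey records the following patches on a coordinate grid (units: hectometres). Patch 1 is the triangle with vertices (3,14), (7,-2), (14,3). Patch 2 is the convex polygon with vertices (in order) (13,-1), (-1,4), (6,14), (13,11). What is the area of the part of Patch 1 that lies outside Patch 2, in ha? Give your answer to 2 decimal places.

8.91

|Patch 1| = 66, |Patch 1∩Patch 2| = 57.0878.
|Patch 1 ∖ Patch 2| = |Patch 1| − |Patch 1∩Patch 2| = 66 − 57.0878 = 8.91.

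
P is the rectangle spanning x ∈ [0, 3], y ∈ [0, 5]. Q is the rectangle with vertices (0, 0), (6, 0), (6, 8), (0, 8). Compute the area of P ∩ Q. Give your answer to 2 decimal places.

15.00

|P∩Q|: x∈[0,3], y∈[0,5] → 3·5 = 15.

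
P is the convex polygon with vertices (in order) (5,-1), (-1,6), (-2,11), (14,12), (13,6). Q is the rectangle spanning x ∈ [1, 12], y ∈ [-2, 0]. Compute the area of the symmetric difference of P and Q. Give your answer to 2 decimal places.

151.50

|P| = 131.5, |Q| = 22, |P∩Q| = 1.
|P △ Q| = |P| + |Q| − 2·|P∩Q| = 131.5 + 22 − 2 = 151.50.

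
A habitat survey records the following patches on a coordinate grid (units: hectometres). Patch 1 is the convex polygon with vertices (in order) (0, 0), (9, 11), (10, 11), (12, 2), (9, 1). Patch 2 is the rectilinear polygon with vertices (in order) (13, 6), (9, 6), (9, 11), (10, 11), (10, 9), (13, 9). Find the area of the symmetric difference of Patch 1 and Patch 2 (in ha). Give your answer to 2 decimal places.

|Patch 1| = 64.5, |Patch 2| = 14, |Patch 1∩Patch 2| = 7.3333.
|Patch 1 △ Patch 2| = |Patch 1| + |Patch 2| − 2·|Patch 1∩Patch 2| = 64.5 + 14 − 14.6667 = 63.83.

63.83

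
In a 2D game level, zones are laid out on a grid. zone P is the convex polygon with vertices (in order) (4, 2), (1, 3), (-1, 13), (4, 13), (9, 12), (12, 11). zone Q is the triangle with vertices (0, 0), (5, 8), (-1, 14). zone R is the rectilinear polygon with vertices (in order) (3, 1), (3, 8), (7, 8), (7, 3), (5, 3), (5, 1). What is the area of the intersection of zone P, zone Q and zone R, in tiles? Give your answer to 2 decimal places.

3.20

The intersection is the polygon with vertices (3,4.8), (3,8), (5,8).
By the shoelace formula its area is 3.20.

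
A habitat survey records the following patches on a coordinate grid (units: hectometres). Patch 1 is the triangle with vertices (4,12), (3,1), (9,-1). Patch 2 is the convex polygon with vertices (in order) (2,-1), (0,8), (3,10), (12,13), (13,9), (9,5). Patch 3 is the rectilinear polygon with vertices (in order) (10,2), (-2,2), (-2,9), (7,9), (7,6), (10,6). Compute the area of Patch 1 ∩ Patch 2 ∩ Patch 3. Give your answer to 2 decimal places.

19.86

The intersection is the polygon with vertices (3.727,9), (5.154,9), (7.264,3.512), (5.5,2), (3.091,2).
By the shoelace formula its area is 19.86.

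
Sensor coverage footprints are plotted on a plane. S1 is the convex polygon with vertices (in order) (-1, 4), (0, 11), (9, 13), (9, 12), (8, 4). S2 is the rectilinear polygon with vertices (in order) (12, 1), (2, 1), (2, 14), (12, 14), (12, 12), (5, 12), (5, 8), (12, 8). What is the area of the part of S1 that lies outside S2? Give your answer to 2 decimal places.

32.94

|S1| = 71.5, |S1∩S2| = 38.5556.
|S1 ∖ S2| = |S1| − |S1∩S2| = 71.5 − 38.5556 = 32.94.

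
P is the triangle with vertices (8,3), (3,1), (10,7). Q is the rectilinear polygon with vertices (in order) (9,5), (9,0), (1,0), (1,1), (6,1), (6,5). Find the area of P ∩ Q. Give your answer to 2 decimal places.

4.61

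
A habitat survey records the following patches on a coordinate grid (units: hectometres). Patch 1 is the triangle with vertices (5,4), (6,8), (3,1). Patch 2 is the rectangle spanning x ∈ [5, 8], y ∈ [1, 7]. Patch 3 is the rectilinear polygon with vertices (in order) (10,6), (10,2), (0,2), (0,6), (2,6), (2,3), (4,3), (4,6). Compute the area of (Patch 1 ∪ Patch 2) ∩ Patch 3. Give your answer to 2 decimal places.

|Patch 1 ∪ Patch 2| = 19.756.
|(Patch 1 ∪ Patch 2) ∩ Patch 3| = 13.52.

13.52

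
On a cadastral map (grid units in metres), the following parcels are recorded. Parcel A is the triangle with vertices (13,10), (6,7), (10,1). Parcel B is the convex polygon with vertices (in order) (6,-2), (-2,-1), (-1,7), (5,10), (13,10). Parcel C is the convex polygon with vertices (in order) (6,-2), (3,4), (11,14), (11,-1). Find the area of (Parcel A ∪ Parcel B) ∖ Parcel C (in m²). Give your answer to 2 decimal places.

69.40

|Parcel A ∪ Parcel B| = 126.1.
|(Parcel A ∪ Parcel B) ∩ Parcel C| = 56.7.
|(Parcel A ∪ Parcel B) ∖ Parcel C| = 126.1 − 56.7 = 69.40.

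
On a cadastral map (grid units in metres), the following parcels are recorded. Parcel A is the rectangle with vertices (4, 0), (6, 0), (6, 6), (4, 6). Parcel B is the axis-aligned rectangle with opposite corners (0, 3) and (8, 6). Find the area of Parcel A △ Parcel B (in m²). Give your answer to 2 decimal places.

24.00

|Parcel A∩Parcel B|: x∈[4,6], y∈[3,6] → 2·3 = 6.
|Parcel A △ Parcel B| = |Parcel A| + |Parcel B| − 2·|Parcel A∩Parcel B| = 12 + 24 − 12 = 24.00.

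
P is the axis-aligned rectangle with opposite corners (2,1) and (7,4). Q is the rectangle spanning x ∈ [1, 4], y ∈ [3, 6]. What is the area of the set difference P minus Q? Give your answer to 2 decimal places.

13.00

|P∩Q|: x∈[2,4], y∈[3,4] → 2·1 = 2.
|P| = 15.
|P ∖ Q| = |P| − |P∩Q| = 15 − 2 = 13.00.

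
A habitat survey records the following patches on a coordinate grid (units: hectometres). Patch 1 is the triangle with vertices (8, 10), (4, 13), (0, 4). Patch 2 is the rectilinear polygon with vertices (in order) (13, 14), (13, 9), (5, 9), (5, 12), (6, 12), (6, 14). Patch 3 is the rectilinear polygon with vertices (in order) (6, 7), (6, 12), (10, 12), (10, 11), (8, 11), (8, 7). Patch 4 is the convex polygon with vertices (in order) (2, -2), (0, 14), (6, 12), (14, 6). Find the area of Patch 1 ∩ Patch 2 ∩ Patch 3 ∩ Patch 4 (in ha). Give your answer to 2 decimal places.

The intersection is the polygon with vertices (6,9), (6,11.5), (8,10), (6.667,9).
By the shoelace formula its area is 2.83.

2.83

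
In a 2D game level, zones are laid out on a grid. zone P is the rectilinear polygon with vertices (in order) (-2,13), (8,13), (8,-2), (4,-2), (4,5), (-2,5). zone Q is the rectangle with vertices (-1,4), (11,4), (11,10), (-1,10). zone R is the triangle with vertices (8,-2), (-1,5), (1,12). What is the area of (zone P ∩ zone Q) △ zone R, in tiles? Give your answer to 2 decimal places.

|zone P ∩ zone Q| = 49.
|(zone P ∩ zone Q) ∩ zone R| = 18.4286.
|(zone P ∩ zone Q) △ zone R| = 49 + 38.5 − 36.8571 = 50.64.

50.64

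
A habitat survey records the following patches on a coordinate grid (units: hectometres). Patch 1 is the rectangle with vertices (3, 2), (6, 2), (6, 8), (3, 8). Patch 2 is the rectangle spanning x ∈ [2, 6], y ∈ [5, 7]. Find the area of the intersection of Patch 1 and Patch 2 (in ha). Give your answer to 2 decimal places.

6.00

|Patch 1∩Patch 2|: x∈[3,6], y∈[5,7] → 3·2 = 6.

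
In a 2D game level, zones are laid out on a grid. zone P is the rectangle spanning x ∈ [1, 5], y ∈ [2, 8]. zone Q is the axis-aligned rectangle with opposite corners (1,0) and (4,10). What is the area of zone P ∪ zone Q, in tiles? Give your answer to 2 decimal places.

36.00

By inclusion–exclusion:
Individual areas: |zone P| = 24, |zone Q| = 30.
|zone P∩zone Q|: x∈[1,4], y∈[2,8] → 3·6 = 18.
|zone P ∪ zone Q| = 54 − 18 = 36.00.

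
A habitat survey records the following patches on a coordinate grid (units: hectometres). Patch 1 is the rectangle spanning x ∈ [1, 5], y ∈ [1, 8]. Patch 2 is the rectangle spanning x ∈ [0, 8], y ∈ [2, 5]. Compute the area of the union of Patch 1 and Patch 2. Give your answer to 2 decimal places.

By inclusion–exclusion:
Individual areas: |Patch 1| = 28, |Patch 2| = 24.
|Patch 1∩Patch 2|: x∈[1,5], y∈[2,5] → 4·3 = 12.
|Patch 1 ∪ Patch 2| = 52 − 12 = 40.00.

40.00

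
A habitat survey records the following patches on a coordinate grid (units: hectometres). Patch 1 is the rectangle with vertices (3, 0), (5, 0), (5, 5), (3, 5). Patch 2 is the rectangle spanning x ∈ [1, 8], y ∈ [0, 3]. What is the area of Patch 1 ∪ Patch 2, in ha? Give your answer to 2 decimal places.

25.00

By inclusion–exclusion:
Individual areas: |Patch 1| = 10, |Patch 2| = 21.
|Patch 1∩Patch 2|: x∈[3,5], y∈[0,3] → 2·3 = 6.
|Patch 1 ∪ Patch 2| = 31 − 6 = 25.00.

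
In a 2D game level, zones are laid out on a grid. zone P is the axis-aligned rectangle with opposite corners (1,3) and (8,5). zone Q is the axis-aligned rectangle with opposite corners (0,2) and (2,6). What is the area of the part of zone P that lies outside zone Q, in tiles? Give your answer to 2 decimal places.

12.00

|zone P∩zone Q|: x∈[1,2], y∈[3,5] → 1·2 = 2.
|zone P| = 14.
|zone P ∖ zone Q| = |zone P| − |zone P∩zone Q| = 14 − 2 = 12.00.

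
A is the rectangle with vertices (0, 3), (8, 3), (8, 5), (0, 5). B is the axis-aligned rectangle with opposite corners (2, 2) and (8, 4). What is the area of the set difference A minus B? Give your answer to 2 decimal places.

|A∩B|: x∈[2,8], y∈[3,4] → 6·1 = 6.
|A| = 16.
|A ∖ B| = |A| − |A∩B| = 16 − 6 = 10.00.

10.00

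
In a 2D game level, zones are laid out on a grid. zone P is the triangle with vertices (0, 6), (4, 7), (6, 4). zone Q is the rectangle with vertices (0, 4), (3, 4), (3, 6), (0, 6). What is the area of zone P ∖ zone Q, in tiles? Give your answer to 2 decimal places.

5.50

|zone P| = 7, |zone P∩zone Q| = 1.5.
|zone P ∖ zone Q| = |zone P| − |zone P∩zone Q| = 7 − 1.5 = 5.50.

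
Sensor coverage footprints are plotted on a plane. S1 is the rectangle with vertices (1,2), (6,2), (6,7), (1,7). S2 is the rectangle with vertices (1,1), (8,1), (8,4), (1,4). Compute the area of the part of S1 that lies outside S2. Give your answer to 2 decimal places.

|S1∩S2|: x∈[1,6], y∈[2,4] → 5·2 = 10.
|S1| = 25.
|S1 ∖ S2| = |S1| − |S1∩S2| = 25 − 10 = 15.00.

15.00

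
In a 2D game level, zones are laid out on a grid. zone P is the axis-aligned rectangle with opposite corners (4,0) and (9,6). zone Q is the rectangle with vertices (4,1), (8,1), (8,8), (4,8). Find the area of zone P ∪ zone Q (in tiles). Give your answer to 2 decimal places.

38.00

By inclusion–exclusion:
Individual areas: |zone P| = 30, |zone Q| = 28.
|zone P∩zone Q|: x∈[4,8], y∈[1,6] → 4·5 = 20.
|zone P ∪ zone Q| = 58 − 20 = 38.00.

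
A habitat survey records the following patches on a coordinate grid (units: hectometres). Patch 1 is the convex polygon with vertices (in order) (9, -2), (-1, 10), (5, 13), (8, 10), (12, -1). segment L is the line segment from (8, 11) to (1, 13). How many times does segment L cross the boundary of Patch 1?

2

The segment meets the boundary at (3.545,12.273), (6.6,11.4).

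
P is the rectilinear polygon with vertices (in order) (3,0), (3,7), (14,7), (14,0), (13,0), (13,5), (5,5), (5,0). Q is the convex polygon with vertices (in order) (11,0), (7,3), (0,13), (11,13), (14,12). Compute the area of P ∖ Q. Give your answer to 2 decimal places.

|P| = 37, |P∩Q| = 15.2.
|P ∖ Q| = |P| − |P∩Q| = 37 − 15.2 = 21.80.

21.80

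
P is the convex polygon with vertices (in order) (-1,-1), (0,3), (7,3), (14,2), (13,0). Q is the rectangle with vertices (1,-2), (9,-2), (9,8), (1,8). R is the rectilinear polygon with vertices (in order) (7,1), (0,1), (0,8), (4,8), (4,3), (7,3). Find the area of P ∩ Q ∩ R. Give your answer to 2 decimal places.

12.00

The intersection is the polygon with vertices (1,3), (4,3), (7,3), (7,1), (1,1).
By the shoelace formula its area is 12.00.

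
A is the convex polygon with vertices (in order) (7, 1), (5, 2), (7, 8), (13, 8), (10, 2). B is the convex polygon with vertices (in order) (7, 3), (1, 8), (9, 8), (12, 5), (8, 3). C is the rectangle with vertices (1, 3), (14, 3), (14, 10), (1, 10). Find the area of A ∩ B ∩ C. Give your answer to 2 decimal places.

The intersection is the polygon with vertices (9,8), (11.667,5.333), (11.333,4.667), (8,3), (7,3), (5.696,4.087), (7,8).
By the shoelace formula its area is 19.59.

19.59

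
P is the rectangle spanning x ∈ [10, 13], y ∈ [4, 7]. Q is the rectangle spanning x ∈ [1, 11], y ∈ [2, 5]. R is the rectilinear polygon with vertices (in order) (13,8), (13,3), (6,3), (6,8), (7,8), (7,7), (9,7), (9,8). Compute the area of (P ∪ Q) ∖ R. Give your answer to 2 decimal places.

20.00

|P ∪ Q| = 38.
|(P ∪ Q) ∩ R| = 18.
|(P ∪ Q) ∖ R| = 38 − 18 = 20.00.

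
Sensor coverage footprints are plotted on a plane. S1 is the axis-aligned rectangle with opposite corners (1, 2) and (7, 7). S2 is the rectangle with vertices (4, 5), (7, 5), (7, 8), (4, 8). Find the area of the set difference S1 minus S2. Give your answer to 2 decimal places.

24.00

|S1∩S2|: x∈[4,7], y∈[5,7] → 3·2 = 6.
|S1| = 30.
|S1 ∖ S2| = |S1| − |S1∩S2| = 30 − 6 = 24.00.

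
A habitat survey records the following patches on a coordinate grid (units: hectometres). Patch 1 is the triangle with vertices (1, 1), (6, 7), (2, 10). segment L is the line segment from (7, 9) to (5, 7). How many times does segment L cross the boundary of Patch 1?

1

The segment meets the boundary at (5.429,7.429).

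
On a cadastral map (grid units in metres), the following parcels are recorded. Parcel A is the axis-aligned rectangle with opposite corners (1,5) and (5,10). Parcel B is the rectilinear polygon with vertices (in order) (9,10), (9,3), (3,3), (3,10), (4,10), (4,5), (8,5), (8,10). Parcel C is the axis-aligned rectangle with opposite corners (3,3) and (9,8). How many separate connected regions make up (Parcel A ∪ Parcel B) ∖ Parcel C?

(Parcel A ∪ Parcel B) ∖ Parcel C splits into 2 disjoint pieces (area 14, area 2).

2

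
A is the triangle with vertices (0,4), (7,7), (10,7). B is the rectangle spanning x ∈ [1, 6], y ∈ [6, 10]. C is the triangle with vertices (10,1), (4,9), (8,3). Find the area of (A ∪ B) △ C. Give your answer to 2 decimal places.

|A ∪ B| = 24.119.
|(A ∪ B) ∩ C| = 0.4093.
|(A ∪ B) △ C| = 24.119 + 2 − 0.8186 = 25.30.

25.30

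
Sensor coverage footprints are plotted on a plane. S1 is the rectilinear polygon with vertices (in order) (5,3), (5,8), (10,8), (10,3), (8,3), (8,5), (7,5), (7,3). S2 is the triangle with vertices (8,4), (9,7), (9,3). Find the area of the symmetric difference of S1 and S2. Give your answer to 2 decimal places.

21.00

|S1| = 23, |S2| = 2, |S1∩S2| = 2.
|S1 △ S2| = |S1| + |S2| − 2·|S1∩S2| = 23 + 2 − 4 = 21.00.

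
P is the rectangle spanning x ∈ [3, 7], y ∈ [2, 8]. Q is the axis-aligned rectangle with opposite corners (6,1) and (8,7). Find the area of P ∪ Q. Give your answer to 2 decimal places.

By inclusion–exclusion:
Individual areas: |P| = 24, |Q| = 12.
|P∩Q|: x∈[6,7], y∈[2,7] → 1·5 = 5.
|P ∪ Q| = 36 − 5 = 31.00.

31.00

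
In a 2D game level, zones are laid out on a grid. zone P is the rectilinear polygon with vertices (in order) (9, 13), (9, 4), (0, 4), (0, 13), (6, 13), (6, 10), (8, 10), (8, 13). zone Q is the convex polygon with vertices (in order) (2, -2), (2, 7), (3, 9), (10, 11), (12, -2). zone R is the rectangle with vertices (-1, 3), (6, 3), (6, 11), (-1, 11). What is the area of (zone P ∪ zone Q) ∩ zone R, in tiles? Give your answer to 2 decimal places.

The region (zone P ∪ zone Q) ∩ zone R is the polygon with vertices (2,4), (0,4), (0,11), (6,11), (6,10), (6,3), (2,3).
By the shoelace formula its area is 46.00.

46.00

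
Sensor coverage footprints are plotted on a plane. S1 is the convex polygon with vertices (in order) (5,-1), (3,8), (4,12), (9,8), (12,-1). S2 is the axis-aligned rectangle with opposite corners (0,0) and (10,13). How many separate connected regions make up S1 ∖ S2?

1

S1 ∖ S2 is a single connected region.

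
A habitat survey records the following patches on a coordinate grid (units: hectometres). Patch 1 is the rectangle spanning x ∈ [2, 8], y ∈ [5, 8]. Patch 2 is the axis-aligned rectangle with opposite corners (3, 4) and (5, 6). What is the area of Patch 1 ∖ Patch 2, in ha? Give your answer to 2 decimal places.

16.00

|Patch 1∩Patch 2|: x∈[3,5], y∈[5,6] → 2·1 = 2.
|Patch 1| = 18.
|Patch 1 ∖ Patch 2| = |Patch 1| − |Patch 1∩Patch 2| = 18 − 2 = 16.00.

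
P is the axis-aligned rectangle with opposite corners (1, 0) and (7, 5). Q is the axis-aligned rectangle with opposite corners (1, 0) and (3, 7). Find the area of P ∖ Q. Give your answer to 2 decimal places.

|P∩Q|: x∈[1,3], y∈[0,5] → 2·5 = 10.
|P| = 30.
|P ∖ Q| = |P| − |P∩Q| = 30 − 10 = 20.00.

20.00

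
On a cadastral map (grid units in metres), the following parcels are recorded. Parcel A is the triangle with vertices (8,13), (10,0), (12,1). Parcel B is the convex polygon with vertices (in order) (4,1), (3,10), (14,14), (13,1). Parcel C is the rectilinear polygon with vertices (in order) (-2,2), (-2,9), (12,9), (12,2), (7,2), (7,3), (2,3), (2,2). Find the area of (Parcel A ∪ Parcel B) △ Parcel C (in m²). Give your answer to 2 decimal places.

91.52

|Parcel A ∪ Parcel B| = 111.1828.
|(Parcel A ∪ Parcel B) ∩ Parcel C| = 56.3333.
|(Parcel A ∪ Parcel B) △ Parcel C| = 111.1828 + 93 − 112.6667 = 91.52.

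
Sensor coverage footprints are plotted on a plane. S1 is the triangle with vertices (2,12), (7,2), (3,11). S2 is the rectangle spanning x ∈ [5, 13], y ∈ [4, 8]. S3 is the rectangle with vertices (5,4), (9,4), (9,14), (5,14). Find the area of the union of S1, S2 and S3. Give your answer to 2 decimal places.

By inclusion–exclusion:
Individual areas: |S1| = 2.5, |S2| = 32, |S3| = 40.
|S1∩S2| = 0.3889.
|S1∩S3| = 0.3889.
|S2∩S3|: x∈[5,9], y∈[4,8] → 4·4 = 16.
|S1∩S2∩S3| = 0.3889.
|S1 ∪ S2 ∪ S3| = 74.5 − 16.7778 + 0.3889 = 58.11.

58.11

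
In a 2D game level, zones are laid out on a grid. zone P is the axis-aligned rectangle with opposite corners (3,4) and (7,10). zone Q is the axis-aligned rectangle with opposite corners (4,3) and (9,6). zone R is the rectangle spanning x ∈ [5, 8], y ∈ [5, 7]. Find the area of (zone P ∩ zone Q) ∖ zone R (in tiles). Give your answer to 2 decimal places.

|zone P ∩ zone Q| = 6.
|(zone P ∩ zone Q) ∩ zone R| = 2.
|(zone P ∩ zone Q) ∖ zone R| = 6 − 2 = 4.00.

4.00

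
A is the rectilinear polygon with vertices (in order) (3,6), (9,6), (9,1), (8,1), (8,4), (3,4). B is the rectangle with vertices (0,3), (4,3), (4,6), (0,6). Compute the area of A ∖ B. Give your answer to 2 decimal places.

|A| = 15, |A∩B| = 2.
|A ∖ B| = |A| − |A∩B| = 15 − 2 = 13.00.

13.00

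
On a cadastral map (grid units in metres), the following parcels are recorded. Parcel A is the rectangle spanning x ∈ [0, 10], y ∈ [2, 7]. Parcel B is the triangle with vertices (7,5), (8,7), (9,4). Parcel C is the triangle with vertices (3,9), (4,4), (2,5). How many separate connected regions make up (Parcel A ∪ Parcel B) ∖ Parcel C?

(Parcel A ∪ Parcel B) ∖ Parcel C is a single connected region.

1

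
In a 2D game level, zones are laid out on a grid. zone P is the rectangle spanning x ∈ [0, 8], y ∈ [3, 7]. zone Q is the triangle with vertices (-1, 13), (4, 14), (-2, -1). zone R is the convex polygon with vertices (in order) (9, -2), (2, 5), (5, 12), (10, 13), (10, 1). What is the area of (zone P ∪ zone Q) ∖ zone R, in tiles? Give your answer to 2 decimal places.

|zone P ∪ zone Q| = 64.7.
|(zone P ∪ zone Q) ∩ zone R| = 21.1429.
|(zone P ∪ zone Q) ∖ zone R| = 64.7 − 21.1429 = 43.56.

43.56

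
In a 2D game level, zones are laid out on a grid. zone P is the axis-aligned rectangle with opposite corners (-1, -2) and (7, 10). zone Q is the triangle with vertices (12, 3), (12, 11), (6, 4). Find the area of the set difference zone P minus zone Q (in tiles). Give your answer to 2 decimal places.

|zone P| = 96, |zone P∩zone Q| = 0.6667.
|zone P ∖ zone Q| = |zone P| − |zone P∩zone Q| = 96 − 0.6667 = 95.33.

95.33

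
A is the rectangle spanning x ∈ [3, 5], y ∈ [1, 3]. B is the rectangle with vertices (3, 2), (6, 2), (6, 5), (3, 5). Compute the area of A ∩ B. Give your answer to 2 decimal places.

2.00

|A∩B|: x∈[3,5], y∈[2,3] → 2·1 = 2.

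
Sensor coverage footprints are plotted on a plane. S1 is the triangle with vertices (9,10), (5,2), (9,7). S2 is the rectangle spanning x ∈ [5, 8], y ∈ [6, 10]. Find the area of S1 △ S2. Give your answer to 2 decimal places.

16.00

|S1| = 6, |S2| = 12, |S1∩S2| = 1.
|S1 △ S2| = |S1| + |S2| − 2·|S1∩S2| = 6 + 12 − 2 = 16.00.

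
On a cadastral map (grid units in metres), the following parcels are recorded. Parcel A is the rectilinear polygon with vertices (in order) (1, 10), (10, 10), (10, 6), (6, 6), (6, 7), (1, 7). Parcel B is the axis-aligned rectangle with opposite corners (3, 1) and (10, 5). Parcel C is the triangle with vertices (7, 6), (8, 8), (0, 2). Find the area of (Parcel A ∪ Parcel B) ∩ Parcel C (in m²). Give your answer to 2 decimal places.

2.57

|Parcel A ∪ Parcel B| = 59.
|(Parcel A ∪ Parcel B) ∩ Parcel C| = 2.57.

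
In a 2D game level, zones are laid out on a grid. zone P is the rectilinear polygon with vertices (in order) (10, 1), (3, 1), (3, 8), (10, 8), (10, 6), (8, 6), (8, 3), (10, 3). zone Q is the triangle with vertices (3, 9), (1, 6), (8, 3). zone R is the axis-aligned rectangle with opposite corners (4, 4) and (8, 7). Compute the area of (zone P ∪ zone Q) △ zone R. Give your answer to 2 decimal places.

35.27

|zone P ∪ zone Q| = 47.2738.
|(zone P ∪ zone Q) ∩ zone R| = 12.
|(zone P ∪ zone Q) △ zone R| = 47.2738 + 12 − 24 = 35.27.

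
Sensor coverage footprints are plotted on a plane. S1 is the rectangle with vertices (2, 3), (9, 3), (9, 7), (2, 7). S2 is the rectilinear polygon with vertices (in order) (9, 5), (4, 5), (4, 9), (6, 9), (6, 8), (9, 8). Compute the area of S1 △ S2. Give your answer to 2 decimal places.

|S1| = 28, |S2| = 17, |S1∩S2| = 10.
|S1 △ S2| = |S1| + |S2| − 2·|S1∩S2| = 28 + 17 − 20 = 25.00.

25.00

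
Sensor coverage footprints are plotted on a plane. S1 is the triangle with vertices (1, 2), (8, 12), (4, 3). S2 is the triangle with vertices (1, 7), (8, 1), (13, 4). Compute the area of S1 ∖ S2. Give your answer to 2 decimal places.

|S1| = 11.5, |S1∩S2| = 2.5382.
|S1 ∖ S2| = |S1| − |S1∩S2| = 11.5 − 2.5382 = 8.96.

8.96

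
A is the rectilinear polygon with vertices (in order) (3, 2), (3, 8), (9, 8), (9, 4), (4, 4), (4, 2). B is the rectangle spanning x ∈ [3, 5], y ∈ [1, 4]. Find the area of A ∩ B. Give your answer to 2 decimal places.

2.00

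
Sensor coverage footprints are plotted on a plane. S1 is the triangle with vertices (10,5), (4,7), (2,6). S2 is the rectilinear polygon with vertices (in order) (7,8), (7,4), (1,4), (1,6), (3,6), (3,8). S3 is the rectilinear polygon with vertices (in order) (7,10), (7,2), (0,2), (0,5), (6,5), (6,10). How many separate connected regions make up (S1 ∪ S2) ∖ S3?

(S1 ∪ S2) ∖ S3 splits into 2 disjoint pieces (area 0.9375, area 11.25).

2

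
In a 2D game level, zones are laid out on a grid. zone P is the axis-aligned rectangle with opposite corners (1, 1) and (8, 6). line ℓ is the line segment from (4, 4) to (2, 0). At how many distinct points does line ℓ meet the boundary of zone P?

The segment meets the boundary at (2.5,1).

1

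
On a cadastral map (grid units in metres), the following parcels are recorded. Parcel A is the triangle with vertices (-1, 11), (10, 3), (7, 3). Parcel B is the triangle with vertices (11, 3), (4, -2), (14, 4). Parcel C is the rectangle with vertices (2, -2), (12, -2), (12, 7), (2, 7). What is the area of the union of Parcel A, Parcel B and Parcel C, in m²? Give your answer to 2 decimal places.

93.53

By inclusion–exclusion:
Individual areas: |Parcel A| = 12, |Parcel B| = 4, |Parcel C| = 90.
|Parcel A∩Parcel B| = 0.
|Parcel A∩Parcel C| = 9.
|Parcel B∩Parcel C| = 3.4667.
|Parcel A∩Parcel B∩Parcel C| = 0.
|Parcel A ∪ Parcel B ∪ Parcel C| = 106 − 12.4667 + 0 = 93.53.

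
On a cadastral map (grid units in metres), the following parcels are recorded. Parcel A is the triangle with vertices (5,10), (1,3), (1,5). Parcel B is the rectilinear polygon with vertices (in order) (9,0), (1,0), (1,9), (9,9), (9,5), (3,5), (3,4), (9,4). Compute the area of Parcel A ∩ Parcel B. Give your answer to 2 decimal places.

The intersection is the polygon with vertices (1,3), (1,5), (4.2,9), (4.429,9).
By the shoelace formula its area is 3.89.

3.89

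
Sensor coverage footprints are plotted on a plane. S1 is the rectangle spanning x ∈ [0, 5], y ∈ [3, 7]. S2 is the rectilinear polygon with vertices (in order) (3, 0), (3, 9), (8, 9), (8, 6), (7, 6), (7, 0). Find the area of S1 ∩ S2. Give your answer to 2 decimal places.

8.00

The intersection is the polygon with vertices (5,7), (5,3), (3,3), (3,7).
By the shoelace formula its area is 8.00.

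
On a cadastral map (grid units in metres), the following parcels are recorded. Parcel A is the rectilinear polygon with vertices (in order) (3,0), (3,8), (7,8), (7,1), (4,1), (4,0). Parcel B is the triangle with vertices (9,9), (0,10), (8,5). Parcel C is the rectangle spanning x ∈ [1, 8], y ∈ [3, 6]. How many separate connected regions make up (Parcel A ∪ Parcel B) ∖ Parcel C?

(Parcel A ∪ Parcel B) ∖ Parcel C splits into 2 disjoint pieces (area 21.3, area 9).

2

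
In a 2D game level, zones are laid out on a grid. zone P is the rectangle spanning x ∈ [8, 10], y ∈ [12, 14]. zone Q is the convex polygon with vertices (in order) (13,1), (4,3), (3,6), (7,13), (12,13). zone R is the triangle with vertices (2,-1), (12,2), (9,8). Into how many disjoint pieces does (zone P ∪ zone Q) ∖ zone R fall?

(zone P ∪ zone Q) ∖ zone R is a single connected region.

1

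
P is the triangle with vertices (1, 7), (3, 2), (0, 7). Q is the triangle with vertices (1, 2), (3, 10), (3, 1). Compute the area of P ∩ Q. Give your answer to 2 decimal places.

0.72

The intersection is the polygon with vertices (3,2), (1.588,4.353), (1.769,5.077).
By the shoelace formula its area is 0.72.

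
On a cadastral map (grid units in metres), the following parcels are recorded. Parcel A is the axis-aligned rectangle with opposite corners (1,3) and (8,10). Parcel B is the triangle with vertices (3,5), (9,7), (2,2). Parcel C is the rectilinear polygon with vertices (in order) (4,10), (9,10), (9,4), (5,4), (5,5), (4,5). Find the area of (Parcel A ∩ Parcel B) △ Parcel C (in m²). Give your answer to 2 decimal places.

|Parcel A ∩ Parcel B| = 7.2762.
|(Parcel A ∩ Parcel B) ∩ Parcel C| = 3.3571.
|(Parcel A ∩ Parcel B) △ Parcel C| = 7.2762 + 29 − 6.7143 = 29.56.

29.56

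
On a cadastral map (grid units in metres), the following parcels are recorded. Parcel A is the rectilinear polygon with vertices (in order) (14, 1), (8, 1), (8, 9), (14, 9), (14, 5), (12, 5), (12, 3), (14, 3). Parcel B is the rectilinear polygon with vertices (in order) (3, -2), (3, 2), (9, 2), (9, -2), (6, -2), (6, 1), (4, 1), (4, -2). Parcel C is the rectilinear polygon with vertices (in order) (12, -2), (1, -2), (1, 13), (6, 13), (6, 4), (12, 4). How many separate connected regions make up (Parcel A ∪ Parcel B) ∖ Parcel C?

(Parcel A ∪ Parcel B) ∖ Parcel C splits into 2 disjoint pieces (area 28, area 4).

2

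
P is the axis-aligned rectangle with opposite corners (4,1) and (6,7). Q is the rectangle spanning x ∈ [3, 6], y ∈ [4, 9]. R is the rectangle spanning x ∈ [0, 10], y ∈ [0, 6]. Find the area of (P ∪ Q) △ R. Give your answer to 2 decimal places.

|P ∪ Q| = 21.
|(P ∪ Q) ∩ R| = 12.
|(P ∪ Q) △ R| = 21 + 60 − 24 = 57.00.

57.00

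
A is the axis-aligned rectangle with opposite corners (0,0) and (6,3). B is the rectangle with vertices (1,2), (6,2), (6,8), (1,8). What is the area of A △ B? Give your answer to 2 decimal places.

|A∩B|: x∈[1,6], y∈[2,3] → 5·1 = 5.
|A △ B| = |A| + |B| − 2·|A∩B| = 18 + 30 − 10 = 38.00.

38.00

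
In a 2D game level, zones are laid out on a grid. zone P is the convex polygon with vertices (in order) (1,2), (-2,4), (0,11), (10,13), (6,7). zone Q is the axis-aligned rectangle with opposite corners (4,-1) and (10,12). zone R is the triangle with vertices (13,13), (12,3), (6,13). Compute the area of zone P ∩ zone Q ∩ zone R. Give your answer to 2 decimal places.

The intersection is the polygon with vertices (9.333,12), (7.895,9.842), (6.6,12).
By the shoelace formula its area is 2.95.

2.95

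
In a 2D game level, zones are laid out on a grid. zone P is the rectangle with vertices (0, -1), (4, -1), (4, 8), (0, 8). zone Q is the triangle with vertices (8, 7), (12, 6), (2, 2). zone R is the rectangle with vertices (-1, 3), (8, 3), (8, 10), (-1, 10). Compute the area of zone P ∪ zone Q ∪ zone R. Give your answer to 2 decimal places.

84.25

By inclusion–exclusion:
Individual areas: |zone P| = 36, |zone Q| = 13, |zone R| = 63.
|zone P∩zone Q| = 0.8667.
|zone P∩zone R|: x∈[0,4], y∈[3,8] → 4·5 = 20.
|zone Q∩zone R| = 7.15.
|zone P∩zone Q∩zone R| = 0.2667.
|zone P ∪ zone Q ∪ zone R| = 112 − 28.0167 + 0.2667 = 84.25.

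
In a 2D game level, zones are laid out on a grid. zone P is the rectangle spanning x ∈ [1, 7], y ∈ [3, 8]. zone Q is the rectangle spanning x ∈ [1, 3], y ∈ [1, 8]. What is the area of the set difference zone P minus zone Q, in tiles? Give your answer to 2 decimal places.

20.00

|zone P∩zone Q|: x∈[1,3], y∈[3,8] → 2·5 = 10.
|zone P| = 30.
|zone P ∖ zone Q| = |zone P| − |zone P∩zone Q| = 30 − 10 = 20.00.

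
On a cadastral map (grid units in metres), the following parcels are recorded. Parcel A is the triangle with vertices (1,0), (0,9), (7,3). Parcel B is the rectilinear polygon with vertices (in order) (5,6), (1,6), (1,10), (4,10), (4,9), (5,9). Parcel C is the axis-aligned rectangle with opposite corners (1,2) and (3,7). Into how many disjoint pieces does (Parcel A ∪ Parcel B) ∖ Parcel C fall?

(Parcel A ∪ Parcel B) ∖ Parcel C is a single connected region.

1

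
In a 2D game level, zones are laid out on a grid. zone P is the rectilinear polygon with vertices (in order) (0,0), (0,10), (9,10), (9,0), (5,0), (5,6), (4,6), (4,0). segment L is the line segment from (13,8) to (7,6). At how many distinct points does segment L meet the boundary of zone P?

1

The segment meets the boundary at (9,6.667).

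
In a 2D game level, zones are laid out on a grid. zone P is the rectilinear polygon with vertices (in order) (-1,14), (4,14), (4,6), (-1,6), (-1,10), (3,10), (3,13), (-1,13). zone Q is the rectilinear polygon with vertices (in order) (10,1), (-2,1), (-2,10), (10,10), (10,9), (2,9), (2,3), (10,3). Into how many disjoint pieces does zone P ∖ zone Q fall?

2

zone P ∖ zone Q splits into 2 disjoint pieces (area 8, area 6).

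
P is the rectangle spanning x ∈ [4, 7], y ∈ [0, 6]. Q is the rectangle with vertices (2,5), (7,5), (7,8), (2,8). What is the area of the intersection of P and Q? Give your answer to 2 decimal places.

3.00

|P∩Q|: x∈[4,7], y∈[5,6] → 3·1 = 3.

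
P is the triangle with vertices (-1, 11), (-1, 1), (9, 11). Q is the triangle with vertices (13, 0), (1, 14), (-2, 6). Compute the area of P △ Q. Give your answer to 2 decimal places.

52.02

|P| = 50, |Q| = 69, |P∩Q| = 33.488.
|P △ Q| = |P| + |Q| − 2·|P∩Q| = 50 + 69 − 66.9759 = 52.02.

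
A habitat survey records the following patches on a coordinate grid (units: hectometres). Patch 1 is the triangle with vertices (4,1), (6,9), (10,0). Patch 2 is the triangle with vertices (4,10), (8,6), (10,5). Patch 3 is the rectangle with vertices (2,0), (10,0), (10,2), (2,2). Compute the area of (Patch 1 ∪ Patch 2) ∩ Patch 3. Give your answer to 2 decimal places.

7.99

The region (Patch 1 ∪ Patch 2) ∩ Patch 3 is the polygon with vertices (10,0), (4,1), (4.25,2), (9.111,2).
By the shoelace formula its area is 7.99.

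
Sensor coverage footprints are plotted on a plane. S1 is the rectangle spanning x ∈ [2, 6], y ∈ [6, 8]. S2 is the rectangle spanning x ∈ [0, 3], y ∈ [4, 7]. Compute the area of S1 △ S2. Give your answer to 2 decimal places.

|S1∩S2|: x∈[2,3], y∈[6,7] → 1·1 = 1.
|S1 △ S2| = |S1| + |S2| − 2·|S1∩S2| = 8 + 9 − 2 = 15.00.

15.00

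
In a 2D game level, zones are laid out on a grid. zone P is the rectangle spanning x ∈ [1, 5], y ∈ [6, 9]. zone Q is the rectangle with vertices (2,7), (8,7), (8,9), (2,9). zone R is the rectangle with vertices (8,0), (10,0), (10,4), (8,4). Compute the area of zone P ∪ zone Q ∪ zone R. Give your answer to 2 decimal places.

26.00

By inclusion–exclusion:
Individual areas: |zone P| = 12, |zone Q| = 12, |zone R| = 8.
|zone P∩zone Q|: x∈[2,5], y∈[7,9] → 3·2 = 6.
|zone P∩zone R| = 0 (no overlap).
|zone Q∩zone R| = 0 (no overlap).
|zone P∩zone Q∩zone R| = 0.
|zone P ∪ zone Q ∪ zone R| = 32 − 6 + 0 = 26.00.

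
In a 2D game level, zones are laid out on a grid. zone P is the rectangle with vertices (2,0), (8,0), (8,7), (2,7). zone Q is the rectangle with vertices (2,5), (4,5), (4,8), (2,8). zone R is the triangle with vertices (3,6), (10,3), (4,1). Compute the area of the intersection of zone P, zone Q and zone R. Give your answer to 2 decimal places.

0.69

The intersection is the polygon with vertices (4,5), (3.2,5), (3,6), (4,5.571).
By the shoelace formula its area is 0.69.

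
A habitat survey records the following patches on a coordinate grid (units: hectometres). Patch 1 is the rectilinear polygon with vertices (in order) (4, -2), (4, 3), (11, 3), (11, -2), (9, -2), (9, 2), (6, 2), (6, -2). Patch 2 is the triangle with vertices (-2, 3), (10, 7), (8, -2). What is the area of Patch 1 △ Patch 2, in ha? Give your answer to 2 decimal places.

53.00

|Patch 1| = 23, |Patch 2| = 50, |Patch 1∩Patch 2| = 10.
|Patch 1 △ Patch 2| = |Patch 1| + |Patch 2| − 2·|Patch 1∩Patch 2| = 23 + 50 − 20 = 53.00.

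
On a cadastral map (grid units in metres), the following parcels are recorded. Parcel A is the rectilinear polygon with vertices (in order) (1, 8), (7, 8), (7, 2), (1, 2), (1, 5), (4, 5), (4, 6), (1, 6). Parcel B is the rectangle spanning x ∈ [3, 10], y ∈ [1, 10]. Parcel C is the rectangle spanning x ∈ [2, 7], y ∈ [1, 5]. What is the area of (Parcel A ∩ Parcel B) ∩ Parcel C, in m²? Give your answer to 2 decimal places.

12.00

The region (Parcel A ∩ Parcel B) ∩ Parcel C is the polygon with vertices (7,2), (3,2), (3,5), (4,5), (7,5).
By the shoelace formula its area is 12.00.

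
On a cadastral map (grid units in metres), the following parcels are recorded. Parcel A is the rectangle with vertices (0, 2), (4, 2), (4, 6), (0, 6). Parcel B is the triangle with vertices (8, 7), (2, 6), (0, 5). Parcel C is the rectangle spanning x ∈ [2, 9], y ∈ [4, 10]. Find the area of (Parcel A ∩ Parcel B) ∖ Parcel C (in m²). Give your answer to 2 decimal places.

|Parcel A ∩ Parcel B| = 1.
|(Parcel A ∩ Parcel B) ∩ Parcel C| = 0.5.
|(Parcel A ∩ Parcel B) ∖ Parcel C| = 1 − 0.5 = 0.50.

0.50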